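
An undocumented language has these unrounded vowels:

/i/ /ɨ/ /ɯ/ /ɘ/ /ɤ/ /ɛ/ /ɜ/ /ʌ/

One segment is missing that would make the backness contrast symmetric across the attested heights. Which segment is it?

height            front     central   back    
high              i         ɨ         ɯ       
high-mid          —         ɘ         ɤ       
low-mid           ɛ         ɜ         ʌ       
The high-mid row has no front member, so the gap is the high-mid front unrounded vowel /e/.

/e/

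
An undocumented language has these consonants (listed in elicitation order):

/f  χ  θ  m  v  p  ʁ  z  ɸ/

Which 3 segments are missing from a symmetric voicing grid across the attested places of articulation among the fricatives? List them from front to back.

place of articulation  voiceless  voiced  
bilabial          ɸ         —       
labiodental       f         v       
dental            θ         —       
alveolar          —         z       
uvular            χ         ʁ       
Gaps, from front to back: bilabial lacks voiced (/β/); dental lacks voiced (/ð/); alveolar lacks voiceless (/s/).

/β/, /ð/, /s/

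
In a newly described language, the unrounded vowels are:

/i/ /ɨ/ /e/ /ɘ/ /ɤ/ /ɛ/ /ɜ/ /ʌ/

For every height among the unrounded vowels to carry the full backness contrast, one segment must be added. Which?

Front: /i/ (high), /e/ (high-mid), /ɛ/ (low-mid).
Central: /ɨ/ (high), /ɘ/ (high-mid), /ɜ/ (low-mid).
Back: /ɤ/ (high-mid), /ʌ/ (low-mid).
The high row has no back member, so the gap is the high back unrounded vowel /ɯ/.

/ɯ/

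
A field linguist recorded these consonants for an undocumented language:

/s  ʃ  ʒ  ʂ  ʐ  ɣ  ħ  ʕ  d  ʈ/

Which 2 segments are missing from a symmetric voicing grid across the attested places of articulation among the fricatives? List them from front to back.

place of articulation  voiceless  voiced  
alveolar          s         —       
postalveolar      ʃ         ʒ       
retroflex         ʂ         ʐ       
velar             —         ɣ       
pharyngeal        ħ         ʕ       
Gaps, from front to back: alveolar lacks voiced (/z/); velar lacks voiceless (/x/).

/z/, /x/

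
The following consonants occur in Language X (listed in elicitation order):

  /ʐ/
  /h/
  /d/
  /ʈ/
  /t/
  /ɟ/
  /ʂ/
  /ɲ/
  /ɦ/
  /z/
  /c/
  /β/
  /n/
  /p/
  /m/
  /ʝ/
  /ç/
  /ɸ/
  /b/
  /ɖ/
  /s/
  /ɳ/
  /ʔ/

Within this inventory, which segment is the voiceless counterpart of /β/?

/β/ is a voiced bilabial fricative.
The voiceless counterpart is a voiceless bilabial fricative — in this inventory, /ɸ/.

/ɸ/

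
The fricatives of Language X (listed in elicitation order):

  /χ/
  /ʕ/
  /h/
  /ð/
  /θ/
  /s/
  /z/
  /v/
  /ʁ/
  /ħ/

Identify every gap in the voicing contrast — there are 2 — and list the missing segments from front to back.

/f/, /ɦ/

Voiceless: /θ/ (dental), /s/ (alveolar), /χ/ (uvular), /ħ/ (pharyngeal), /h/ (glottal).
Voiced: /v/ (labiodental), /ð/ (dental), /z/ (alveolar), /ʁ/ (uvular), /ʕ/ (pharyngeal).
Gaps, from front to back: labiodental lacks voiceless (/f/); glottal lacks voiced (/ɦ/).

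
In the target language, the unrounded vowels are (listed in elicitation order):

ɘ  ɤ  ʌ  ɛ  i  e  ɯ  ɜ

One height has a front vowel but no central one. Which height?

height            front     central   back    
high              i         —         ɯ       
high-mid          e         ɘ         ɤ       
low-mid           ɛ         ɜ         ʌ       
Every height has a central member except high, where /ɨ/ would be expected.

high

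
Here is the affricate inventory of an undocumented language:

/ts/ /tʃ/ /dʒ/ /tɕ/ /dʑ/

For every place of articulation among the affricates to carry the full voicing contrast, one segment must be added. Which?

/dz/

place of articulation  voiceless  voiced  
alveolar          ts        —       
postalveolar      tʃ        dʒ      
alveolo-palatal   tɕ        dʑ      
The alveolar row has no voiced member, so the gap is the voiced alveolar affricate /dz/.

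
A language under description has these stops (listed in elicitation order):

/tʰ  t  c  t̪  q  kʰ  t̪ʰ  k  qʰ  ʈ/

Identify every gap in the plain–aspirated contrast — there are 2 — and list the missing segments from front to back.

/ʈʰ/, /cʰ/

dental: plain /t̪/, aspirated /t̪ʰ/.
alveolar: plain /t/, aspirated /tʰ/.
retroflex: plain /ʈ/, aspirated —.
palatal: plain /c/, aspirated —.
velar: plain /k/, aspirated /kʰ/.
uvular: plain /q/, aspirated /qʰ/.
Gaps, from front to back: retroflex lacks aspirated (/ʈʰ/); palatal lacks aspirated (/cʰ/).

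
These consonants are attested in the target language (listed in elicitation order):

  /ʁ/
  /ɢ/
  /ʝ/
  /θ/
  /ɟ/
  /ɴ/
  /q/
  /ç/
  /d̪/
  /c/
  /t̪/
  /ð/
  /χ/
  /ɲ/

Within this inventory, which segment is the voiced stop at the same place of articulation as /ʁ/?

/ʁ/ is a voiced uvular fricative.
The voiced stop at the same place is a voiced uvular stop — in this inventory, /ɢ/.

/ɢ/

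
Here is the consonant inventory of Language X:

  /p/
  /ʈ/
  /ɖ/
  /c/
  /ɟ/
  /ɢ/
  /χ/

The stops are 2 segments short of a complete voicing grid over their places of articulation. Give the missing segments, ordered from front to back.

/b/, /q/

bilabial: voiceless /p/, voiced —.
retroflex: voiceless /ʈ/, voiced /ɖ/.
palatal: voiceless /c/, voiced /ɟ/.
uvular: voiceless —, voiced /ɢ/.
Gaps, from front to back: bilabial lacks voiced (/b/); uvular lacks voiceless (/q/).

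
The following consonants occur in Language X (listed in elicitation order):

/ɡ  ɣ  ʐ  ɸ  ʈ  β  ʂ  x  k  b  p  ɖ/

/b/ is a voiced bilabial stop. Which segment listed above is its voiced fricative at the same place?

The voiced fricative at the same place is a voiced bilabial fricative — in this inventory, /β/.

/β/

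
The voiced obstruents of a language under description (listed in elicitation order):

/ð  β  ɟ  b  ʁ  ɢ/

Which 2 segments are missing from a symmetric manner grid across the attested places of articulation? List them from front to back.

/d̪/, /ʝ/

Stop: /b/ (bilabial), /ɟ/ (palatal), /ɢ/ (uvular).
Fricative: /β/ (bilabial), /ð/ (dental), /ʁ/ (uvular).
Gaps, from front to back: dental lacks stop (/d̪/); palatal lacks fricative (/ʝ/).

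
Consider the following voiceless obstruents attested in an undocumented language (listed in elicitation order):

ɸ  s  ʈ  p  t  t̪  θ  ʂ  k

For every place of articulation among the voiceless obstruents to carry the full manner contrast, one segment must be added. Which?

/x/

bilabial: stop /p/, fricative /ɸ/.
dental: stop /t̪/, fricative /θ/.
alveolar: stop /t/, fricative /s/.
retroflex: stop /ʈ/, fricative /ʂ/.
velar: stop /k/, fricative —.
The velar row has no fricative member, so the gap is the velar fricative /x/.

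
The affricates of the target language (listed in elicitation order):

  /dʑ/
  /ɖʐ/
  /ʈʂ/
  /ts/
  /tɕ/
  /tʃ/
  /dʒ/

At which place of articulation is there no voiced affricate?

alveolar

alveolar: voiceless /ts/, voiced —.
postalveolar: voiceless /tʃ/, voiced /dʒ/.
retroflex: voiceless /ʈʂ/, voiced /ɖʐ/.
alveolo-palatal: voiceless /tɕ/, voiced /dʑ/.
Every place of articulation has a voiced member except alveolar, where /dz/ would be expected.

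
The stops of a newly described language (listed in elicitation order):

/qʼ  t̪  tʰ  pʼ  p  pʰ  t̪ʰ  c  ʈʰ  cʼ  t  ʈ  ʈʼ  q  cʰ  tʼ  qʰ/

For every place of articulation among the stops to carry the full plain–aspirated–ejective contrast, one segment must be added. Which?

place of articulation  plain     aspirated  ejective
bilabial          p         pʰ        pʼ      
dental            t̪        t̪ʰ       —       
alveolar          t         tʰ        tʼ      
retroflex         ʈ         ʈʰ        ʈʼ      
palatal           c         cʰ        cʼ      
uvular            q         qʰ        qʼ      
The dental row has no ejective member, so the gap is the ejective dental stop /t̪ʼ/.

/t̪ʼ/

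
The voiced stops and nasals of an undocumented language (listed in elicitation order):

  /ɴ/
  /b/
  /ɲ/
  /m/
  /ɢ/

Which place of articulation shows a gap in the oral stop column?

palatal

Oral stop: /b/ (bilabial), /ɢ/ (uvular).
Nasal: /m/ (bilabial), /ɲ/ (palatal), /ɴ/ (uvular).
Every place of articulation has an oral stop member except palatal, where /ɟ/ would be expected.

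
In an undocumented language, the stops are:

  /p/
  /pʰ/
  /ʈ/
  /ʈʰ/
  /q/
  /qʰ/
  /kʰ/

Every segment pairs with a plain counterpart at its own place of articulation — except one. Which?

/kʰ/

Bilabial: /p/ ~ /pʰ/
Retroflex: /ʈ/ ~ /ʈʰ/
Uvular: /q/ ~ /qʰ/
Velar: only /kʰ/ (aspirated); no plain partner.
So /kʰ/ is the unpaired segment.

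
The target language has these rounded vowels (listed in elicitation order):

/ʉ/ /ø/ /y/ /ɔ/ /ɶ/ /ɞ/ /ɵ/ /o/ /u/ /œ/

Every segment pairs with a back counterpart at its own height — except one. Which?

High: /y/ ~ /ʉ/ ~ /u/
High-mid: /ø/ ~ /ɵ/ ~ /o/
Low-mid: /œ/ ~ /ɞ/ ~ /ɔ/
Low: only /ɶ/ (front); no back partner.
So /ɶ/ is the unpaired segment.

/ɶ/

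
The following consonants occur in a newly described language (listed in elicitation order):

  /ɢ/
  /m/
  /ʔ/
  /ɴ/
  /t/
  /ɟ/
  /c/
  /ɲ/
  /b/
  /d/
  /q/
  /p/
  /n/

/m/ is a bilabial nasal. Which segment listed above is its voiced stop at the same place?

/b/

The voiced stop at the same place is a voiced bilabial stop — in this inventory, /b/.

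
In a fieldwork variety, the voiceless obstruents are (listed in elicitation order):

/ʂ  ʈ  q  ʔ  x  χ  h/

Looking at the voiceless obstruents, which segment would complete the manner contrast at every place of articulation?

place of articulation  stop      fricative
retroflex         ʈ         ʂ       
velar             —         x       
uvular            q         χ       
glottal           ʔ         h       
The velar row has no stop member, so the gap is the velar stop /k/.

/k/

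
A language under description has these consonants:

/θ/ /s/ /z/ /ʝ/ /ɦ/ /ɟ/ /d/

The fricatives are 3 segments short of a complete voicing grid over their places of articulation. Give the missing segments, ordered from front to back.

/ð/, /ç/, /h/

place of articulation  voiceless  voiced  
dental            θ         —       
alveolar          s         z       
palatal           —         ʝ       
glottal           —         ɦ       
Gaps, from front to back: dental lacks voiced (/ð/); palatal lacks voiceless (/ç/); glottal lacks voiceless (/h/).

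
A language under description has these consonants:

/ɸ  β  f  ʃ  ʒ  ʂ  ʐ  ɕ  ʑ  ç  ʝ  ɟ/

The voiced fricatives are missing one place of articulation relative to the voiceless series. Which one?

place of articulation  voiceless  voiced  
bilabial          ɸ         β       
labiodental       f         —       
postalveolar      ʃ         ʒ       
retroflex         ʂ         ʐ       
alveolo-palatal   ɕ         ʑ       
palatal           ç         ʝ       
Every place of articulation has a voiced member except labiodental, where /v/ would be expected.

labiodental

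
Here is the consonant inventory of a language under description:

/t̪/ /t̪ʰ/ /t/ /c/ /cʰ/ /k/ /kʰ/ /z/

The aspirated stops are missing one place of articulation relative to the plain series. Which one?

dental: plain /t̪/, aspirated /t̪ʰ/.
alveolar: plain /t/, aspirated —.
palatal: plain /c/, aspirated /cʰ/.
velar: plain /k/, aspirated /kʰ/.
Every place of articulation has an aspirated member except alveolar, where /tʰ/ would be expected.

alveolar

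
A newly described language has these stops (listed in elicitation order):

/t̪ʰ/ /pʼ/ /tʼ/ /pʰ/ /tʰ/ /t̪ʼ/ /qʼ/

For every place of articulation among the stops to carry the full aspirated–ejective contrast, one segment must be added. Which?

/qʰ/

bilabial: aspirated /pʰ/, ejective /pʼ/.
dental: aspirated /t̪ʰ/, ejective /t̪ʼ/.
alveolar: aspirated /tʰ/, ejective /tʼ/.
uvular: aspirated —, ejective /qʼ/.
The uvular row has no aspirated member, so the gap is the aspirated uvular stop /qʰ/.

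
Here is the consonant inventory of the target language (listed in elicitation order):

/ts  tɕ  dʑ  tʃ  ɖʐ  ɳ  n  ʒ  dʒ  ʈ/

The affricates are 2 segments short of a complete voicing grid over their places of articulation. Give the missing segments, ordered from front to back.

place of articulation  voiceless  voiced  
alveolar          ts        —       
postalveolar      tʃ        dʒ      
retroflex         —         ɖʐ      
alveolo-palatal   tɕ        dʑ      
Gaps, from front to back: alveolar lacks voiced (/dz/); retroflex lacks voiceless (/ʈʂ/).

/dz/, /ʈʂ/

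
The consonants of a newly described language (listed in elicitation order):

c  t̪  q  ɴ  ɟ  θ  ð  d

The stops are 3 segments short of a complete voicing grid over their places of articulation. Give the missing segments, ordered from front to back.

dental: voiceless /t̪/, voiced —.
alveolar: voiceless —, voiced /d/.
palatal: voiceless /c/, voiced /ɟ/.
uvular: voiceless /q/, voiced —.
Gaps, from front to back: dental lacks voiced (/d̪/); alveolar lacks voiceless (/t/); uvular lacks voiced (/ɢ/).

/d̪/, /t/, /ɢ/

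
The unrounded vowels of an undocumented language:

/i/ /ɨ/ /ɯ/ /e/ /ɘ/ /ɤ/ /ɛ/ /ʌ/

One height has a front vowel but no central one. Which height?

low-mid

high: front /i/, central /ɨ/, back /ɯ/.
high-mid: front /e/, central /ɘ/, back /ɤ/.
low-mid: front /ɛ/, central —, back /ʌ/.
Every height has a central member except low-mid, where /ɜ/ would be expected.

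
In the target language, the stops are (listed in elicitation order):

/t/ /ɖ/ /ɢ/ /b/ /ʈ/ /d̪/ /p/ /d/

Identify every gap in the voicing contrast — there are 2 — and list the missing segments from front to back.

/t̪/, /q/

Voiceless: /p/ (bilabial), /t/ (alveolar), /ʈ/ (retroflex).
Voiced: /b/ (bilabial), /d̪/ (dental), /d/ (alveolar), /ɖ/ (retroflex), /ɢ/ (uvular).
Gaps, from front to back: dental lacks voiceless (/t̪/); uvular lacks voiceless (/q/).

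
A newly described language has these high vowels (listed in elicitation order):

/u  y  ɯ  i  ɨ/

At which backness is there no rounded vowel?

Unrounded: /i/ (front), /ɨ/ (central), /ɯ/ (back).
Rounded: /y/ (front), /u/ (back).
Every backness has a rounded member except central, where /ʉ/ would be expected.

central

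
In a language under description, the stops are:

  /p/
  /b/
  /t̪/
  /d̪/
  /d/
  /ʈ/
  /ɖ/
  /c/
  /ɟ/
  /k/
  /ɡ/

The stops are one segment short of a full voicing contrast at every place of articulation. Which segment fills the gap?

/t/

place of articulation  voiceless  voiced  
bilabial          p         b       
dental            t̪        d̪      
alveolar          —         d       
retroflex         ʈ         ɖ       
palatal           c         ɟ       
velar             k         ɡ       
The alveolar row has no voiceless member, so the gap is the voiceless alveolar stop /t/.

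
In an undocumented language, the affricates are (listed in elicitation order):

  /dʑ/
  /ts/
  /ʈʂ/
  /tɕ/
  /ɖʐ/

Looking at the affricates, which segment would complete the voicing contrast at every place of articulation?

place of articulation  voiceless  voiced  
alveolar          ts        —       
retroflex         ʈʂ        ɖʐ      
alveolo-palatal   tɕ        dʑ      
The alveolar row has no voiced member, so the gap is the voiced alveolar affricate /dz/.

/dz/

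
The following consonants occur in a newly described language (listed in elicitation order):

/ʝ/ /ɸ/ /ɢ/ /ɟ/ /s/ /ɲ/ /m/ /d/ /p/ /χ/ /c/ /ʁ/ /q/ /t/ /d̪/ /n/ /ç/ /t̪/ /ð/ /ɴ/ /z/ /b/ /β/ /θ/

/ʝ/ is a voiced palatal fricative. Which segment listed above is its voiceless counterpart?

The voiceless counterpart is a voiceless palatal fricative — in this inventory, /ç/.

/ç/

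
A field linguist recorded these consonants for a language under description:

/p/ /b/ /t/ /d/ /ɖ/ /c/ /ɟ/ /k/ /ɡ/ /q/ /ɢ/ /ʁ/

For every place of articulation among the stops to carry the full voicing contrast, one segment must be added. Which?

/ʈ/

bilabial: voiceless /p/, voiced /b/.
alveolar: voiceless /t/, voiced /d/.
retroflex: voiceless —, voiced /ɖ/.
palatal: voiceless /c/, voiced /ɟ/.
velar: voiceless /k/, voiced /ɡ/.
uvular: voiceless /q/, voiced /ɢ/.
The retroflex row has no voiceless member, so the gap is the voiceless retroflex stop /ʈ/.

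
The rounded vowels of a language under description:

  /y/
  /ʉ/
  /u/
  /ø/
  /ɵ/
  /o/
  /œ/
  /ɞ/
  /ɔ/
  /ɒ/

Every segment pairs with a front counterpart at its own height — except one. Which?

High: /y/ ~ /ʉ/ ~ /u/
High-mid: /ø/ ~ /ɵ/ ~ /o/
Low-mid: /œ/ ~ /ɞ/ ~ /ɔ/
Low: only /ɒ/ (back); no front partner.
So /ɒ/ is the unpaired segment.

/ɒ/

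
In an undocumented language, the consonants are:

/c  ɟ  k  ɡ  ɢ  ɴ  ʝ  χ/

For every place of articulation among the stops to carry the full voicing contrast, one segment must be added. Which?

Voiceless: /c/ (palatal), /k/ (velar).
Voiced: /ɟ/ (palatal), /ɡ/ (velar), /ɢ/ (uvular).
The uvular row has no voiceless member, so the gap is the voiceless uvular stop /q/.

/q/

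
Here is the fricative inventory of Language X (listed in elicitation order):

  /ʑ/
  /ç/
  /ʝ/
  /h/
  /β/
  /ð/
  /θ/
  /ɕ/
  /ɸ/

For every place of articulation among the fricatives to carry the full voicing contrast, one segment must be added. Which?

place of articulation  voiceless  voiced  
bilabial          ɸ         β       
dental            θ         ð       
alveolo-palatal   ɕ         ʑ       
palatal           ç         ʝ       
glottal           h         —       
The glottal row has no voiced member, so the gap is the voiced glottal fricative /ɦ/.

/ɦ/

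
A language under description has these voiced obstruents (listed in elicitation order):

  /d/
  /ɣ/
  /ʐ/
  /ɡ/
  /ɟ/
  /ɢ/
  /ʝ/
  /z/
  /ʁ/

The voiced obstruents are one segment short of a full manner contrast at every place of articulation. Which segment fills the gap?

Stop: /d/ (alveolar), /ɟ/ (palatal), /ɡ/ (velar), /ɢ/ (uvular).
Fricative: /z/ (alveolar), /ʐ/ (retroflex), /ʝ/ (palatal), /ɣ/ (velar), /ʁ/ (uvular).
The retroflex row has no stop member, so the gap is the retroflex stop /ɖ/.

/ɖ/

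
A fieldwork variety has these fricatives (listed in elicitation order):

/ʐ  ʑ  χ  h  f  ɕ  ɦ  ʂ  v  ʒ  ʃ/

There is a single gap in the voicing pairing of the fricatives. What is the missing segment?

/ʁ/

place of articulation  voiceless  voiced  
labiodental       f         v       
postalveolar      ʃ         ʒ       
retroflex         ʂ         ʐ       
alveolo-palatal   ɕ         ʑ       
uvular            χ         —       
glottal           h         ɦ       
The uvular row has no voiced member, so the gap is the voiced uvular fricative /ʁ/.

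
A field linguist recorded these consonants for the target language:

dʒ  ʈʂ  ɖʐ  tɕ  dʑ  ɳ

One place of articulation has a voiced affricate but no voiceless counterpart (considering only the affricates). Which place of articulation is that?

Voiceless: /ʈʂ/ (retroflex), /tɕ/ (alveolo-palatal).
Voiced: /dʒ/ (postalveolar), /ɖʐ/ (retroflex), /dʑ/ (alveolo-palatal).
Every place of articulation has a voiceless member except postalveolar, where /tʃ/ would be expected.

postalveolar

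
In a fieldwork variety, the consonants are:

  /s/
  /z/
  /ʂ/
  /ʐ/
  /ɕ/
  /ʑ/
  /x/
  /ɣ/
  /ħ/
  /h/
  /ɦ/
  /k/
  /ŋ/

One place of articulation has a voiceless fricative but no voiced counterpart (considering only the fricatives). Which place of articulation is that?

pharyngeal

alveolar: voiceless /s/, voiced /z/.
retroflex: voiceless /ʂ/, voiced /ʐ/.
alveolo-palatal: voiceless /ɕ/, voiced /ʑ/.
velar: voiceless /x/, voiced /ɣ/.
pharyngeal: voiceless /ħ/, voiced —.
glottal: voiceless /h/, voiced /ɦ/.
Every place of articulation has a voiced member except pharyngeal, where /ʕ/ would be expected.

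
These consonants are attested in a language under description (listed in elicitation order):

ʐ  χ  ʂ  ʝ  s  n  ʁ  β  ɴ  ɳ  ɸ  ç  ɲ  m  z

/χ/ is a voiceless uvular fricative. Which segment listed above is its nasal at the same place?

/ɴ/

The nasal at the same place is an uvular nasal — in this inventory, /ɴ/.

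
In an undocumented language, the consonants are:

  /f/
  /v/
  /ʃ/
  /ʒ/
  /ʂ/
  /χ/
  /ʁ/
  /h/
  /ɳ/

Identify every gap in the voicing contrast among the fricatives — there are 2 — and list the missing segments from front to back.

/ʐ/, /ɦ/

place of articulation  voiceless  voiced  
labiodental       f         v       
postalveolar      ʃ         ʒ       
retroflex         ʂ         —       
uvular            χ         ʁ       
glottal           h         —       
Gaps, from front to back: retroflex lacks voiced (/ʐ/); glottal lacks voiced (/ɦ/).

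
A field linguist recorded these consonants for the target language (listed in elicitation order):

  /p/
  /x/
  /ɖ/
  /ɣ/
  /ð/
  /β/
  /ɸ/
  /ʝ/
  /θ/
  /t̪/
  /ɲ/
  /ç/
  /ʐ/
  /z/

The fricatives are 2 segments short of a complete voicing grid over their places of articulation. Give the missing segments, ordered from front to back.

/s/, /ʂ/

bilabial: voiceless /ɸ/, voiced /β/.
dental: voiceless /θ/, voiced /ð/.
alveolar: voiceless —, voiced /z/.
retroflex: voiceless —, voiced /ʐ/.
palatal: voiceless /ç/, voiced /ʝ/.
velar: voiceless /x/, voiced /ɣ/.
Gaps, from front to back: alveolar lacks voiceless (/s/); retroflex lacks voiceless (/ʂ/).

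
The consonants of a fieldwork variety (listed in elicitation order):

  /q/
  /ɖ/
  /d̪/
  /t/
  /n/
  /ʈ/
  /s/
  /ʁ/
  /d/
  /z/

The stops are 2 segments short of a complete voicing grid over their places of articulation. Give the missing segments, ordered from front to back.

/t̪/, /ɢ/

dental: voiceless —, voiced /d̪/.
alveolar: voiceless /t/, voiced /d/.
retroflex: voiceless /ʈ/, voiced /ɖ/.
uvular: voiceless /q/, voiced —.
Gaps, from front to back: dental lacks voiceless (/t̪/); uvular lacks voiced (/ɢ/).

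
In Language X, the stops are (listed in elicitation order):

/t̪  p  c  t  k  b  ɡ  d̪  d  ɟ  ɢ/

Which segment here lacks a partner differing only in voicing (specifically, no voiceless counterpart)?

/ɢ/

Bilabial: /p/ ~ /b/
Dental: /t̪/ ~ /d̪/
Alveolar: /t/ ~ /d/
Palatal: /c/ ~ /ɟ/
Velar: /k/ ~ /ɡ/
Uvular: only /ɢ/ (voiced); no voiceless partner.
So /ɢ/ is the unpaired segment.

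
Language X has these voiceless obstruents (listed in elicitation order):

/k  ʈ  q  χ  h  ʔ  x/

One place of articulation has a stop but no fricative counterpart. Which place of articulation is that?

retroflex

retroflex: stop /ʈ/, fricative —.
velar: stop /k/, fricative /x/.
uvular: stop /q/, fricative /χ/.
glottal: stop /ʔ/, fricative /h/.
Every place of articulation has a fricative member except retroflex, where /ʂ/ would be expected.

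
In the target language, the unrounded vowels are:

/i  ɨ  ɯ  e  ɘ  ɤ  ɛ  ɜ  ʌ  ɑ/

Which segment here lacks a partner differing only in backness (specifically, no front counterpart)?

/ɑ/

High: /i/ ~ /ɨ/ ~ /ɯ/
High-mid: /e/ ~ /ɘ/ ~ /ɤ/
Low-mid: /ɛ/ ~ /ɜ/ ~ /ʌ/
Low: only /ɑ/ (back); no front partner.
So /ɑ/ is the unpaired segment.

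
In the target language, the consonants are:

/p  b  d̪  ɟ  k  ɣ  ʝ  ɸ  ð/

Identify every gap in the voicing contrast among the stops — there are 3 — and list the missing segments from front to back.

/t̪/, /c/, /ɡ/

Voiceless: /p/ (bilabial), /k/ (velar).
Voiced: /b/ (bilabial), /d̪/ (dental), /ɟ/ (palatal).
Gaps, from front to back: dental lacks voiceless (/t̪/); palatal lacks voiceless (/c/); velar lacks voiced (/ɡ/).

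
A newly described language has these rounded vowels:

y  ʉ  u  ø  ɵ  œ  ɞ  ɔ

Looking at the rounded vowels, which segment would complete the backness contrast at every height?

/o/

Front: /y/ (high), /ø/ (high-mid), /œ/ (low-mid).
Central: /ʉ/ (high), /ɵ/ (high-mid), /ɞ/ (low-mid).
Back: /u/ (high), /ɔ/ (low-mid).
The high-mid row has no back member, so the gap is the high-mid back rounded vowel /o/.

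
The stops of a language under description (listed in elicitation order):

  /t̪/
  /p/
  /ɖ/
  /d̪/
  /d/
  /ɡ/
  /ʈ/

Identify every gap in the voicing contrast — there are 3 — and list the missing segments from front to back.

Voiceless: /p/ (bilabial), /t̪/ (dental), /ʈ/ (retroflex).
Voiced: /d̪/ (dental), /d/ (alveolar), /ɖ/ (retroflex), /ɡ/ (velar).
Gaps, from front to back: bilabial lacks voiced (/b/); alveolar lacks voiceless (/t/); velar lacks voiceless (/k/).

/b/, /t/, /k/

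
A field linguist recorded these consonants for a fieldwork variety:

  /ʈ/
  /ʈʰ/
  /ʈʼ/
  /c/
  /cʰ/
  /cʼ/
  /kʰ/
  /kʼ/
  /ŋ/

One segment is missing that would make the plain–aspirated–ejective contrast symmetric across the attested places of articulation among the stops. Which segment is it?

/k/

Plain: /ʈ/ (retroflex), /c/ (palatal).
Aspirated: /ʈʰ/ (retroflex), /cʰ/ (palatal), /kʰ/ (velar).
Ejective: /ʈʼ/ (retroflex), /cʼ/ (palatal), /kʼ/ (velar).
The velar row has no plain member, so the gap is the plain velar stop /k/.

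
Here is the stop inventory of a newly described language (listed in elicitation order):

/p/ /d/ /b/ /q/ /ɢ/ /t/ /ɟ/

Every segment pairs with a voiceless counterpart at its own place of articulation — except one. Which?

/ɟ/

Bilabial: /p/ ~ /b/
Alveolar: /t/ ~ /d/
Uvular: /q/ ~ /ɢ/
Palatal: only /ɟ/ (voiced); no voiceless partner.
So /ɟ/ is the unpaired segment.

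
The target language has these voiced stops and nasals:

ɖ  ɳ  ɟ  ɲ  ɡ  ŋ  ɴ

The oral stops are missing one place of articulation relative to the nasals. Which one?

uvular

place of articulation  oral stop  nasal   
retroflex         ɖ         ɳ       
palatal           ɟ         ɲ       
velar             ɡ         ŋ       
uvular            —         ɴ       
Every place of articulation has an oral stop member except uvular, where /ɢ/ would be expected.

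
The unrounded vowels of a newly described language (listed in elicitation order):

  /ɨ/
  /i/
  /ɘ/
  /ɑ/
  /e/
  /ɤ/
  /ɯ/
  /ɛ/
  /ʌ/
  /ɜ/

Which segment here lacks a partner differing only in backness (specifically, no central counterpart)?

High: /i/ ~ /ɨ/ ~ /ɯ/
High-mid: /e/ ~ /ɘ/ ~ /ɤ/
Low-mid: /ɛ/ ~ /ɜ/ ~ /ʌ/
Low: only /ɑ/ (back); no central partner.
So /ɑ/ is the unpaired segment.

/ɑ/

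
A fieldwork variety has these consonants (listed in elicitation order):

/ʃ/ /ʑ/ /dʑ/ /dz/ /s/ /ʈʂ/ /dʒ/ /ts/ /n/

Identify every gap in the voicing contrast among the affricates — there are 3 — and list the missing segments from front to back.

place of articulation  voiceless  voiced  
alveolar          ts        dz      
postalveolar      —         dʒ      
retroflex         ʈʂ        —       
alveolo-palatal   —         dʑ      
Gaps, from front to back: postalveolar lacks voiceless (/tʃ/); retroflex lacks voiced (/ɖʐ/); alveolo-palatal lacks voiceless (/tɕ/).

/tʃ/, /ɖʐ/, /tɕ/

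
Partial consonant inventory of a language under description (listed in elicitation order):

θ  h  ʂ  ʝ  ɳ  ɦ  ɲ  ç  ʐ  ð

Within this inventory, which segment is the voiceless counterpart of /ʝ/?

/ʝ/ is a voiced palatal fricative.
The voiceless counterpart is a voiceless palatal fricative — in this inventory, /ç/.

/ç/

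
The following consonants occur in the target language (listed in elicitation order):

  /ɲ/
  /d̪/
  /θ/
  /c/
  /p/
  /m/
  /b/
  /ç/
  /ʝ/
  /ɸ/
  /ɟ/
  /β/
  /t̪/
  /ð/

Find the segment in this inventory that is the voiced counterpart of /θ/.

/ð/

/θ/ is a voiceless dental fricative.
The voiced counterpart is a voiced dental fricative — in this inventory, /ð/.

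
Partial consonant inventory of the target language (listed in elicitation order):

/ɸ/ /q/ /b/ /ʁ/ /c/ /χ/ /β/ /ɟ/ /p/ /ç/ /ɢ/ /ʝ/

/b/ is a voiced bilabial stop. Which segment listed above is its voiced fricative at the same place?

/β/

The voiced fricative at the same place is a voiced bilabial fricative — in this inventory, /β/.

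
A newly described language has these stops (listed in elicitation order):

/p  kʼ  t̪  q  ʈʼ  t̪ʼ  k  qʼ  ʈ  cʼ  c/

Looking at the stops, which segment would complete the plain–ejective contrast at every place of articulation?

/pʼ/

Plain: /p/ (bilabial), /t̪/ (dental), /ʈ/ (retroflex), /c/ (palatal), /k/ (velar), /q/ (uvular).
Ejective: /t̪ʼ/ (dental), /ʈʼ/ (retroflex), /cʼ/ (palatal), /kʼ/ (velar), /qʼ/ (uvular).
The bilabial row has no ejective member, so the gap is the ejective bilabial stop /pʼ/.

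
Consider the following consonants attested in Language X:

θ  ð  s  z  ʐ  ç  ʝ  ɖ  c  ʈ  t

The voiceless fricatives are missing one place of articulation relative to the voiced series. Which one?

retroflex

dental: voiceless /θ/, voiced /ð/.
alveolar: voiceless /s/, voiced /z/.
retroflex: voiceless —, voiced /ʐ/.
palatal: voiceless /ç/, voiced /ʝ/.
Every place of articulation has a voiceless member except retroflex, where /ʂ/ would be expected.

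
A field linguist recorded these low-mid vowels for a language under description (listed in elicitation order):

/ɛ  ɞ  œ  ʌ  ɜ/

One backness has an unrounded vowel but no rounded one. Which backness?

backness          unrounded  rounded 
front             ɛ         œ       
central           ɜ         ɞ       
back              ʌ         —       
Every backness has a rounded member except back, where /ɔ/ would be expected.

back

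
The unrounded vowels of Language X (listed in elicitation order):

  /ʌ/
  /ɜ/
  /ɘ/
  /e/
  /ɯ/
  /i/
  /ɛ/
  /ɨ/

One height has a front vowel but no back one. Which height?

Front: /i/ (high), /e/ (high-mid), /ɛ/ (low-mid).
Central: /ɨ/ (high), /ɘ/ (high-mid), /ɜ/ (low-mid).
Back: /ɯ/ (high), /ʌ/ (low-mid).
Every height has a back member except high-mid, where /ɤ/ would be expected.

high-mid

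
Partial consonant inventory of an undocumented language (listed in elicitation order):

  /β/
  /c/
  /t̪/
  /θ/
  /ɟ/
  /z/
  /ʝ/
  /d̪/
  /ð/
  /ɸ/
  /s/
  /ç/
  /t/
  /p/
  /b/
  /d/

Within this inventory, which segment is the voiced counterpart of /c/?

/c/ is a voiceless palatal stop.
The voiced counterpart is a voiced palatal stop — in this inventory, /ɟ/.

/ɟ/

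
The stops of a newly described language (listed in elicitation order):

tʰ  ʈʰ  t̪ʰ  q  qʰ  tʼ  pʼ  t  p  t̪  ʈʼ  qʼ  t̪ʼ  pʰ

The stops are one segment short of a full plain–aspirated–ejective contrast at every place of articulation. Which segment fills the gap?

Plain: /p/ (bilabial), /t̪/ (dental), /t/ (alveolar), /q/ (uvular).
Aspirated: /pʰ/ (bilabial), /t̪ʰ/ (dental), /tʰ/ (alveolar), /ʈʰ/ (retroflex), /qʰ/ (uvular).
Ejective: /pʼ/ (bilabial), /t̪ʼ/ (dental), /tʼ/ (alveolar), /ʈʼ/ (retroflex), /qʼ/ (uvular).
The retroflex row has no plain member, so the gap is the plain retroflex stop /ʈ/.

/ʈ/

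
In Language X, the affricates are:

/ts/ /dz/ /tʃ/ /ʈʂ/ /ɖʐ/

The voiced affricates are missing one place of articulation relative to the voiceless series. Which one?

Voiceless: /ts/ (alveolar), /tʃ/ (postalveolar), /ʈʂ/ (retroflex).
Voiced: /dz/ (alveolar), /ɖʐ/ (retroflex).
Every place of articulation has a voiced member except postalveolar, where /dʒ/ would be expected.

postalveolar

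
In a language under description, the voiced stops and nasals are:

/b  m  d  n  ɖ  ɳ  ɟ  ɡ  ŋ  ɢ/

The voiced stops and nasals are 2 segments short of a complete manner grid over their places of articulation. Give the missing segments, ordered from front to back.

/ɲ/, /ɴ/

place of articulation  oral stop  nasal   
bilabial          b         m       
alveolar          d         n       
retroflex         ɖ         ɳ       
palatal           ɟ         —       
velar             ɡ         ŋ       
uvular            ɢ         —       
Gaps, from front to back: palatal lacks nasal (/ɲ/); uvular lacks nasal (/ɴ/).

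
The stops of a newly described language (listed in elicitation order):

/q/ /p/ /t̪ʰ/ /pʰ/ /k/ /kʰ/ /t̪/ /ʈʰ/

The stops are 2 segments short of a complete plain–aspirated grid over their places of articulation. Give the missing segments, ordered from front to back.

bilabial: plain /p/, aspirated /pʰ/.
dental: plain /t̪/, aspirated /t̪ʰ/.
retroflex: plain —, aspirated /ʈʰ/.
velar: plain /k/, aspirated /kʰ/.
uvular: plain /q/, aspirated —.
Gaps, from front to back: retroflex lacks plain (/ʈ/); uvular lacks aspirated (/qʰ/).

/ʈ/, /qʰ/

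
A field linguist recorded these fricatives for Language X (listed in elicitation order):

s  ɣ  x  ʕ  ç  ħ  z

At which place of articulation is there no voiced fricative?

Voiceless: /s/ (alveolar), /ç/ (palatal), /x/ (velar), /ħ/ (pharyngeal).
Voiced: /z/ (alveolar), /ɣ/ (velar), /ʕ/ (pharyngeal).
Every place of articulation has a voiced member except palatal, where /ʝ/ would be expected.

palatal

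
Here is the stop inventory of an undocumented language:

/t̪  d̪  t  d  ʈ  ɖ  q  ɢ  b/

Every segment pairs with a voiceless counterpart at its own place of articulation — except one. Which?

/b/

Dental: /t̪/ ~ /d̪/
Alveolar: /t/ ~ /d/
Retroflex: /ʈ/ ~ /ɖ/
Uvular: /q/ ~ /ɢ/
Bilabial: only /b/ (voiced); no voiceless partner.
So /b/ is the unpaired segment.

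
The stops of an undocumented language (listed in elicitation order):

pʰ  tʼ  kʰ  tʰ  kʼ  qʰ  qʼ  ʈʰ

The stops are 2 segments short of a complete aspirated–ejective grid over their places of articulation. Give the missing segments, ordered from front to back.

Aspirated: /pʰ/ (bilabial), /tʰ/ (alveolar), /ʈʰ/ (retroflex), /kʰ/ (velar), /qʰ/ (uvular).
Ejective: /tʼ/ (alveolar), /kʼ/ (velar), /qʼ/ (uvular).
Gaps, from front to back: bilabial lacks ejective (/pʼ/); retroflex lacks ejective (/ʈʼ/).

/pʼ/, /ʈʼ/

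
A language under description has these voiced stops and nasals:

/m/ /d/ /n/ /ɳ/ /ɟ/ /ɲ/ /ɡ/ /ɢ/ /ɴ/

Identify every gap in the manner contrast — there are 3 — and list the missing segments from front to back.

/b/, /ɖ/, /ŋ/

bilabial: oral stop —, nasal /m/.
alveolar: oral stop /d/, nasal /n/.
retroflex: oral stop —, nasal /ɳ/.
palatal: oral stop /ɟ/, nasal /ɲ/.
velar: oral stop /ɡ/, nasal —.
uvular: oral stop /ɢ/, nasal /ɴ/.
Gaps, from front to back: bilabial lacks oral stop (/b/); retroflex lacks oral stop (/ɖ/); velar lacks nasal (/ŋ/).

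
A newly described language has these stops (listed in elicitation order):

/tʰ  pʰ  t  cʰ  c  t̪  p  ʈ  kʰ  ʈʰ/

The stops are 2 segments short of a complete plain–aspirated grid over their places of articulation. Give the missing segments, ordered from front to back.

/t̪ʰ/, /k/

bilabial: plain /p/, aspirated /pʰ/.
dental: plain /t̪/, aspirated —.
alveolar: plain /t/, aspirated /tʰ/.
retroflex: plain /ʈ/, aspirated /ʈʰ/.
palatal: plain /c/, aspirated /cʰ/.
velar: plain —, aspirated /kʰ/.
Gaps, from front to back: dental lacks aspirated (/t̪ʰ/); velar lacks plain (/k/).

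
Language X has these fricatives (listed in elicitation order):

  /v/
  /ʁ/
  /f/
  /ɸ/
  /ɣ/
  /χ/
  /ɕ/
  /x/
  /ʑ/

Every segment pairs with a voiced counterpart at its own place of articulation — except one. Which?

/ɸ/

Labiodental: /f/ ~ /v/
Alveolo-palatal: /ɕ/ ~ /ʑ/
Velar: /x/ ~ /ɣ/
Uvular: /χ/ ~ /ʁ/
Bilabial: only /ɸ/ (voiceless); no voiced partner.
So /ɸ/ is the unpaired segment.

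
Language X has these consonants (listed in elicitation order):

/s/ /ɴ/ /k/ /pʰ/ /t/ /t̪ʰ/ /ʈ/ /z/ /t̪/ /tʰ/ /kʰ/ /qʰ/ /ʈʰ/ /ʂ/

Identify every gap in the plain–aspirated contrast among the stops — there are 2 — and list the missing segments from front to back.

/p/, /q/

place of articulation  plain     aspirated
bilabial          —         pʰ      
dental            t̪        t̪ʰ     
alveolar          t         tʰ      
retroflex         ʈ         ʈʰ      
velar             k         kʰ      
uvular            —         qʰ      
Gaps, from front to back: bilabial lacks plain (/p/); uvular lacks plain (/q/).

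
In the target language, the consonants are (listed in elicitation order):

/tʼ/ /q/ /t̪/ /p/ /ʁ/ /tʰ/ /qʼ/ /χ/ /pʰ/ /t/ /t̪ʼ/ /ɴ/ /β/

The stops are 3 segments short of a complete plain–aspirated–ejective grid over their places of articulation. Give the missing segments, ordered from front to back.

bilabial: plain /p/, aspirated /pʰ/, ejective —.
dental: plain /t̪/, aspirated —, ejective /t̪ʼ/.
alveolar: plain /t/, aspirated /tʰ/, ejective /tʼ/.
uvular: plain /q/, aspirated —, ejective /qʼ/.
Gaps, from front to back: bilabial lacks ejective (/pʼ/); dental lacks aspirated (/t̪ʰ/); uvular lacks aspirated (/qʰ/).

/pʼ/, /t̪ʰ/, /qʰ/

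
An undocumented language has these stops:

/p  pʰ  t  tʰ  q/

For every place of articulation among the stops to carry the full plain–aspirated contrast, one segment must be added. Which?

/qʰ/

Plain: /p/ (bilabial), /t/ (alveolar), /q/ (uvular).
Aspirated: /pʰ/ (bilabial), /tʰ/ (alveolar).
The uvular row has no aspirated member, so the gap is the aspirated uvular stop /qʰ/.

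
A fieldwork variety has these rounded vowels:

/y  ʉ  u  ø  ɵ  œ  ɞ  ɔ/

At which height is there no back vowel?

high-mid

height            front     central   back    
high              y         ʉ         u       
high-mid          ø         ɵ         —       
low-mid           œ         ɞ         ɔ       
Every height has a back member except high-mid, where /o/ would be expected.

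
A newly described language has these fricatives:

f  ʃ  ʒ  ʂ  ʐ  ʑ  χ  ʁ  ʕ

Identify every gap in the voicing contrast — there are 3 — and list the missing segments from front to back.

/v/, /ɕ/, /ħ/

place of articulation  voiceless  voiced  
labiodental       f         —       
postalveolar      ʃ         ʒ       
retroflex         ʂ         ʐ       
alveolo-palatal   —         ʑ       
uvular            χ         ʁ       
pharyngeal        —         ʕ       
Gaps, from front to back: labiodental lacks voiced (/v/); alveolo-palatal lacks voiceless (/ɕ/); pharyngeal lacks voiceless (/ħ/).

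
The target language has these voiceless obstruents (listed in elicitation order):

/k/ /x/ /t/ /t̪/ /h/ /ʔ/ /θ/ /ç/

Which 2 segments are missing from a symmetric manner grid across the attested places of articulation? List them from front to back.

/s/, /c/

place of articulation  stop      fricative
dental            t̪        θ       
alveolar          t         —       
palatal           —         ç       
velar             k         x       
glottal           ʔ         h       
Gaps, from front to back: alveolar lacks fricative (/s/); palatal lacks stop (/c/).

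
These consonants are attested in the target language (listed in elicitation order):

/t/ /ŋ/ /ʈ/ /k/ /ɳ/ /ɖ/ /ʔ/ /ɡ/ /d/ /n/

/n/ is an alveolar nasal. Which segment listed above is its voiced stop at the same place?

The voiced stop at the same place is a voiced alveolar stop — in this inventory, /d/.

/d/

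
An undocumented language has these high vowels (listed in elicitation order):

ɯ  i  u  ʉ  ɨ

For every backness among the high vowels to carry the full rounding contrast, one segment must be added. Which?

Unrounded: /i/ (front), /ɨ/ (central), /ɯ/ (back).
Rounded: /ʉ/ (central), /u/ (back).
The front row has no rounded member, so the gap is the front rounded vowel /y/.

/y/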